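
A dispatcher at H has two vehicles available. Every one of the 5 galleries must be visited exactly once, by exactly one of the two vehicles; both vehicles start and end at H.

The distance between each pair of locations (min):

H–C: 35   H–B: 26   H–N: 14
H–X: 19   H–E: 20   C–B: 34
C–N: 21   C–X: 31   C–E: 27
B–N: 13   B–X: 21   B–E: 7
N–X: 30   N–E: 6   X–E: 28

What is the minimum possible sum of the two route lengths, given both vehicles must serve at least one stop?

Check every non-empty split of the stops between the two vehicles; for each half take its own optimal tour:
  {C} + {B, N, X, E}: 70 + 67 = 137
  {B} + {C, N, X, E}: 52 + 97 = 149
  {C, B} + {N, X, E}: 95 + 67 = 162
  {N} + {C, B, X, E}: 28 + 109 = 137
  {C, N} + {B, X, E}: 70 + 67 = 137
  {B, N} + {C, X, E}: 53 + 97 = 150
  … (15 splits in total)
  {X} + {C, B, N, E}: 38 + 95 = 133  ← best
Best: vehicle 1 H → X → H = 38; vehicle 2 H → C → N → E → B → H = 95; combined 133.

Minimum combined distance: 133 min.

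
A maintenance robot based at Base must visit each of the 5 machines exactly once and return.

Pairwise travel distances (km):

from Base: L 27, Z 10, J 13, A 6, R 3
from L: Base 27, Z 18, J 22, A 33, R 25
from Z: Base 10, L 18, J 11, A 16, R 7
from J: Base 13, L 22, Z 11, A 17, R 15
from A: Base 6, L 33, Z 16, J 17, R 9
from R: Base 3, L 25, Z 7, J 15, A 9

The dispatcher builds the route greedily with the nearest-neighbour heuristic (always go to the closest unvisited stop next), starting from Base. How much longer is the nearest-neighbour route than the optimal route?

Base: R=3, A=6, Z=10, J=13, L=27 ⇒ R
R: Z=7, A=9, J=15, L=25 ⇒ Z
Z: J=11, A=16, L=18 ⇒ J
J: A=17, L=22 ⇒ A
A: L=33 ⇒ L
NN route Base → R → Z → J → A → L → Base costs 98.
Optimal: Base → A → J → L → Z → R → Base costs 73 (by enumerating all 60 distinct tours).
Excess = 98 − 73 = 25.

25 km longer than the optimal tour.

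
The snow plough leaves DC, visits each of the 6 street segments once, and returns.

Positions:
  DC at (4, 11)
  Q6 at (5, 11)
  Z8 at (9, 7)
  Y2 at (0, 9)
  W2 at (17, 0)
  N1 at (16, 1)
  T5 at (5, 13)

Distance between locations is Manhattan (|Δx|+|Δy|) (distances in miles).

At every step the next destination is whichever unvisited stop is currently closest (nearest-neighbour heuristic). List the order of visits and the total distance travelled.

DC → [Q6:1 / T5:3 / Y2:6 / Z8:9 / N1:22 / W2:24] → Q6 (1)
Q6 → [T5:2 / Y2:7 / Z8:8 / N1:21 / W2:23] → T5 (2)
T5 → [Y2:9 / Z8:10 / N1:23 / W2:25] → Y2 (9)
Y2 → [Z8:11 / N1:24 / W2:26] → Z8 (11)
Z8 → [N1:13 / W2:15] → N1 (13)
N1 → [W2:2] → W2 (2)
Return W2→DC: 24.
Total = 1 + 2 + 9 + 11 + 13 + 2 + 24 = 62.

62 miles along DC → Q6 → T5 → Y2 → Z8 → N1 → W2 → DC.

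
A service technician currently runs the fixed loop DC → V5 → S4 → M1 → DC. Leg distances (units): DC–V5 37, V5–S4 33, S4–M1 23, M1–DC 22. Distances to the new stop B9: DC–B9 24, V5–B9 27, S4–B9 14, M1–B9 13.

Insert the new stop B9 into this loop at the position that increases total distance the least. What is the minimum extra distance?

Minimum extra distance: 4, inserting B9 between S4 and M1.

Insertion cost between consecutive stops i–j is d(i,B9) + d(B9,j) − d(i,j):
  between DC and V5: 24 + 27 − 37 = 14
  between V5 and S4: 27 + 14 − 33 = 8
  between S4 and M1: 14 + 13 − 23 = 4
  between M1 and DC: 13 + 24 − 22 = 15
Cheapest insertion is between S4 and M1, adding 4.
New total = 115 + 4 = 119.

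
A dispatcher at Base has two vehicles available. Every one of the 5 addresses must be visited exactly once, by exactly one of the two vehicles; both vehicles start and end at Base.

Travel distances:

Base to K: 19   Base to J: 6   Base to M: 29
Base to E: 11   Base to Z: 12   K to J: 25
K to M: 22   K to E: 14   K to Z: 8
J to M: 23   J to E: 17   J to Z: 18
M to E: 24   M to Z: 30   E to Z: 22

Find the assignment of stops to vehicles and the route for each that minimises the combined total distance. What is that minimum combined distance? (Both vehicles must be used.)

There are 2^4 − 1 = 15 ways to divide the 5 stops into two non-empty groups. For each, the best each vehicle can do is its own shortest tour through its group:
  {K} + {J, M, E, Z}: 38 + 87 = 125
  {J} + {K, M, E, Z}: 12 + 77 = 89
  {K, J} + {M, E, Z}: 50 + 77 = 127
  {M} + {K, J, E, Z}: 58 + 57 = 115
  {K, M} + {J, E, Z}: 70 + 57 = 127
  {J, M} + {K, E, Z}: 58 + 45 = 103
  … (15 splits in total)
Best: vehicle 1 Base → J → Base = 12; vehicle 2 Base → E → M → K → Z → Base = 77; combined 89.

Minimum combined distance: 89.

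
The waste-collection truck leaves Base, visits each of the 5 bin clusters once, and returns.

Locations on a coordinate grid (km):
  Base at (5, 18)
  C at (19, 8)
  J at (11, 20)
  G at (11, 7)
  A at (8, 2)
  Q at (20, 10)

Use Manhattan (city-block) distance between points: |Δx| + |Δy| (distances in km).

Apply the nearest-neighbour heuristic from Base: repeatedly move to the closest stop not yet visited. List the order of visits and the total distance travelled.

From Base: distances to unvisited — J=8, G=17, A=19, Q=23, C=24. Nearest is J (8).
From J: distances to unvisited — G=13, Q=19, C=20, A=21. Nearest is G (13).
From G: distances to unvisited — A=8, C=9, Q=12. Nearest is A (8).
From A: distances to unvisited — C=17, Q=20. Nearest is C (17).
From C: distances to unvisited — Q=3. Nearest is Q (3).
Return Q→Base: 23.
Total = 8 + 13 + 8 + 17 + 3 + 23 = 72.

Total distance 72 km via the nearest-neighbour route Base → J → G → A → C → Q → Base.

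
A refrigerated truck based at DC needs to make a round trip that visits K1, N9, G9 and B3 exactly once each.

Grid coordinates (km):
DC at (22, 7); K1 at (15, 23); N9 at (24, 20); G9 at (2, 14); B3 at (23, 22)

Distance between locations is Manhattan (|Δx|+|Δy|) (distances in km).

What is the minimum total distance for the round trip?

With 4 stops there are 4!/2 = 12 distinct round trips (a route and its reverse cost the same).
DC - K1 - N9 - G9 - B3 - DC: 23+12+28+29+16 = 108
DC - K1 - N9 - B3 - G9 - DC: 23+12+3+29+27 = 94
DC - K1 - G9 - N9 - B3 - DC: 23+22+28+3+16 = 92
DC - K1 - G9 - B3 - N9 - DC: 23+22+29+3+15 = 92
DC - K1 - B3 - N9 - G9 - DC: 23+9+3+28+27 = 90
DC - K1 - B3 - G9 - N9 - DC: 23+9+29+28+15 = 104
DC - N9 - K1 - G9 - B3 - DC: 15+12+22+29+16 = 94
DC - N9 - K1 - B3 - G9 - DC: 15+12+9+29+27 = 92
DC - N9 - G9 - K1 - B3 - DC: 15+28+22+9+16 = 90
DC - N9 - B3 - K1 - G9 - DC: 15+3+9+22+27 = 76
DC - G9 - K1 - N9 - B3 - DC: 27+22+12+3+16 = 80
DC - G9 - N9 - K1 - B3 - DC: 27+28+12+9+16 = 92
The minimum is 76.
One optimal route: DC → N9 → B3 → K1 → G9 → DC (or its reverse).

76 km — the shortest possible round trip.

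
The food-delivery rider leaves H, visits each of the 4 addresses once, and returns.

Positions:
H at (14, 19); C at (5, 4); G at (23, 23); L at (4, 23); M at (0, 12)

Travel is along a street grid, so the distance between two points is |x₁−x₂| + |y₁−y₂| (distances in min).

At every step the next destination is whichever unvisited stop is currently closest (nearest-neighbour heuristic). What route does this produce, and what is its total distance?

H → [G:13 / L:14 / M:21 / C:24] → G (13)
G → [L:19 / M:34 / C:37] → L (19)
L → [M:15 / C:20] → M (15)
M → [C:13] → C (13)
Return C→H: 24.
Total = 13 + 19 + 15 + 13 + 24 = 84.

Total distance 84 min via the nearest-neighbour route H → G → L → M → C → H.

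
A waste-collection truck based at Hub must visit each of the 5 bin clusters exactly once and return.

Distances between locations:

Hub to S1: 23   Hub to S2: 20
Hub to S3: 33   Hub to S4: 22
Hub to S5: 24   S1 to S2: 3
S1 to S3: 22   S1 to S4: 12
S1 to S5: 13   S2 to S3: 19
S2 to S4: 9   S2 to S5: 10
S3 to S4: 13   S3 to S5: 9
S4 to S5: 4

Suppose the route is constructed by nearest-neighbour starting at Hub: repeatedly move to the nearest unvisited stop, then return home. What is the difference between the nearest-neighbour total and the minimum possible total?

Hub: S2=20, S4=22, S1=23, S5=24, S3=33 ⇒ S2
S2: S1=3, S4=9, S5=10, S3=19 ⇒ S1
S1: S4=12, S5=13, S3=22 ⇒ S4
S4: S5=4, S3=13 ⇒ S5
S5: S3=9 ⇒ S3
NN route Hub → S2 → S1 → S4 → S5 → S3 → Hub costs 81.
Optimal: Hub → S1 → S2 → S3 → S5 → S4 → Hub costs 80 (by enumerating all 60 distinct tours).
Excess = 81 − 80 = 1.

1 longer than the optimal tour.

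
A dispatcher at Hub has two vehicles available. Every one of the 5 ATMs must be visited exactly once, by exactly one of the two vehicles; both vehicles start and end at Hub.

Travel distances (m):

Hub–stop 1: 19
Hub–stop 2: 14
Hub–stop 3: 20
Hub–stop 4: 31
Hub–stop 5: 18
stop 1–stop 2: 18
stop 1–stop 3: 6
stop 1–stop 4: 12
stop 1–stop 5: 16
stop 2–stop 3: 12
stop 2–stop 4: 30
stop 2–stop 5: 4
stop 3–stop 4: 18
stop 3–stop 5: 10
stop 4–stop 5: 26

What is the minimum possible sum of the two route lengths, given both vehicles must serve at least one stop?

105 m — the smallest possible combined total.

There are 2^4 − 1 = 15 ways to divide the 5 stops into two non-empty groups. For each, the best each vehicle can do is its own shortest tour through its group:
  {stop 1} + {stop 2, stop 3, stop 4, stop 5}: 38 + 77 = 115
  {stop 2} + {stop 1, stop 3, stop 4, stop 5}: 28 + 77 = 105
  {stop 1, stop 2} + {stop 3, stop 4, stop 5}: 51 + 77 = 128
  {stop 3} + {stop 1, stop 2, stop 4, stop 5}: 40 + 75 = 115
  {stop 1, stop 3} + {stop 2, stop 4, stop 5}: 45 + 75 = 120
  {stop 2, stop 3} + {stop 1, stop 4, stop 5}: 46 + 75 = 121
  … (15 splits in total)
Best: vehicle 1 Hub → stop 2 → Hub = 28; vehicle 2 Hub → stop 1 → stop 4 → stop 3 → stop 5 → Hub = 77; combined 105.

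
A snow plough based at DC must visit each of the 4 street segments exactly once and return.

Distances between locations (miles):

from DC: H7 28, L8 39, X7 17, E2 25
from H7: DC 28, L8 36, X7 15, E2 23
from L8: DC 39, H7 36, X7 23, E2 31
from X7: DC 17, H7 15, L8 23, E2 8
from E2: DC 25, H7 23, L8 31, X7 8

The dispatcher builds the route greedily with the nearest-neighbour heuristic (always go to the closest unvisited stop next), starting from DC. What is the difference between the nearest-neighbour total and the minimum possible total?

3 miles longer than the optimal tour.

From DC: X7=17, E2=25, H7=28, L8=39 → choose X7 (17).
From X7: E2=8, H7=15, L8=23 → choose E2 (8).
From E2: H7=23, L8=31 → choose H7 (23).
From H7: L8=36 → choose L8 (36).
NN route DC → X7 → E2 → H7 → L8 → DC costs 123.
Optimal: DC → H7 → L8 → X7 → E2 → DC costs 120 (by enumerating all 12 distinct tours).
Excess = 123 − 120 = 3.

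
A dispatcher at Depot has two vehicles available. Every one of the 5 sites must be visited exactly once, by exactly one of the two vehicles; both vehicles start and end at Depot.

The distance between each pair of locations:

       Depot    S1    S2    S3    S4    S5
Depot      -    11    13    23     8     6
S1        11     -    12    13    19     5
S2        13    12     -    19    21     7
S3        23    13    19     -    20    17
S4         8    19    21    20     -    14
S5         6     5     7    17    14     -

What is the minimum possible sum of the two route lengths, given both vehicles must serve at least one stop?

Check every non-empty split of the stops between the two vehicles; for each half take its own optimal tour:
  {S1} + {S2, S3, S4, S5}: 22 + 60 = 82
  {S2} + {S1, S3, S4, S5}: 26 + 52 = 78
  {S1, S2} + {S3, S4, S5}: 36 + 51 = 87
  {S3} + {S1, S2, S4, S5}: 46 + 52 = 98
  {S1, S3} + {S2, S4, S5}: 47 + 42 = 89
  {S2, S3} + {S1, S4, S5}: 55 + 38 = 93
  … (15 splits in total)
  {S4} + {S1, S2, S3, S5}: 16 + 56 = 72  ← best
Best: vehicle 1 Depot → S4 → Depot = 16; vehicle 2 Depot → S1 → S3 → S2 → S5 → Depot = 56; combined 72.

72 — the smallest possible combined total.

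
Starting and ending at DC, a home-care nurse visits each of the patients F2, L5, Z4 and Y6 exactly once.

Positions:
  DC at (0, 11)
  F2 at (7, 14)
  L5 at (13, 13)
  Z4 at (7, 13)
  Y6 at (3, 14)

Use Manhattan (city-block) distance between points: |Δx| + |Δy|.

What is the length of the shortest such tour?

32 — the shortest possible round trip.

With 4 stops there are 4!/2 = 12 distinct round trips (a route and its reverse cost the same).
DC→F2→L5→Z4→Y6→DC: 10+7+6+5+6 = 34
DC→F2→L5→Y6→Z4→DC: 10+7+11+5+9 = 42
DC→F2→Z4→L5→Y6→DC: 10+1+6+11+6 = 34
DC→F2→Z4→Y6→L5→DC: 10+1+5+11+15 = 42
DC→F2→Y6→L5→Z4→DC: 10+4+11+6+9 = 40
DC→F2→Y6→Z4→L5→DC: 10+4+5+6+15 = 40
DC→L5→F2→Z4→Y6→DC: 15+7+1+5+6 = 34
DC→L5→F2→Y6→Z4→DC: 15+7+4+5+9 = 40
DC→L5→Z4→F2→Y6→DC: 15+6+1+4+6 = 32
DC→L5→Y6→F2→Z4→DC: 15+11+4+1+9 = 40
DC→Z4→F2→L5→Y6→DC: 9+1+7+11+6 = 34
DC→Z4→L5→F2→Y6→DC: 9+6+7+4+6 = 32
The minimum is 32.
One optimal route: DC → L5 → Z4 → F2 → Y6 → DC (or its reverse).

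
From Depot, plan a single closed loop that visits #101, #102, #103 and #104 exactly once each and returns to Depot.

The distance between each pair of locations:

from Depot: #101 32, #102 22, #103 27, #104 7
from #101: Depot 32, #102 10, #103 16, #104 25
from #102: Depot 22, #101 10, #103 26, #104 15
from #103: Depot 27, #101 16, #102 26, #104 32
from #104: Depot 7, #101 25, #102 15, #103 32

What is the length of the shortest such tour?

75 — the shortest possible round trip.

Depot → #101 → #102 → #103 → #104 → Depot: 32+10+26+32+7 = 107
Depot → #101 → #102 → #104 → #103 → Depot: 32+10+15+32+27 = 116
Depot → #101 → #103 → #102 → #104 → Depot: 32+16+26+15+7 = 96
Depot → #101 → #103 → #104 → #102 → Depot: 32+16+32+15+22 = 117
Depot → #101 → #104 → #102 → #103 → Depot: 32+25+15+26+27 = 125
Depot → #101 → #104 → #103 → #102 → Depot: 32+25+32+26+22 = 137
Depot → #102 → #101 → #103 → #104 → Depot: 22+10+16+32+7 = 87
Depot → #102 → #101 → #104 → #103 → Depot: 22+10+25+32+27 = 116
Depot → #102 → #103 → #101 → #104 → Depot: 22+26+16+25+7 = 96
Depot → #102 → #104 → #101 → #103 → Depot: 22+15+25+16+27 = 105
Depot → #103 → #101 → #102 → #104 → Depot: 27+16+10+15+7 = 75
Depot → #103 → #102 → #101 → #104 → Depot: 27+26+10+25+7 = 95
The minimum is 75.
One optimal route: Depot → #103 → #101 → #102 → #104 → Depot (or its reverse).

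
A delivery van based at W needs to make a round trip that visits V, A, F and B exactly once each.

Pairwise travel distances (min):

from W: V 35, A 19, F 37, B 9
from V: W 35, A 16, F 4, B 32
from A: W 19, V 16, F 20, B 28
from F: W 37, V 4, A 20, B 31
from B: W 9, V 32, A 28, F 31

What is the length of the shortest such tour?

Shortest round trip = 79 min.

There are 12 distinct closed tours to check (reversals are equivalent).
W→V→A→F→B→W: 35+16+20+31+9 = 111
W→V→A→B→F→W: 35+16+28+31+37 = 147
W→V→F→A→B→W: 35+4+20+28+9 = 96
W→V→F→B→A→W: 35+4+31+28+19 = 117
W→V→B→A→F→W: 35+32+28+20+37 = 152
W→V→B→F→A→W: 35+32+31+20+19 = 137
W→A→V→F→B→W: 19+16+4+31+9 = 79
W→A→V→B→F→W: 19+16+32+31+37 = 135
W→A→F→V→B→W: 19+20+4+32+9 = 84
W→A→B→V→F→W: 19+28+32+4+37 = 120
W→F→V→A→B→W: 37+4+16+28+9 = 94
W→F→A→V→B→W: 37+20+16+32+9 = 114
The minimum is 79.
One optimal route: W → A → V → F → B → W (or its reverse).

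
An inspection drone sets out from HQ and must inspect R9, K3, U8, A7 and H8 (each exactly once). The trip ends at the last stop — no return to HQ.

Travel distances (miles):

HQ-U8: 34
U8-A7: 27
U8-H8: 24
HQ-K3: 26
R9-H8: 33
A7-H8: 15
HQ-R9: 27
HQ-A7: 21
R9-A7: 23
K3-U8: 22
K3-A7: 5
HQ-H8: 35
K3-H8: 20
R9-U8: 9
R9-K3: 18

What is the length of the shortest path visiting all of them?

Shortest open route: 77 miles.

There are 5! = 120 possible orderings.
HQ → R9 → K3 → U8 → A7 → H8: 27+18+22+27+15 = 109
HQ → R9 → K3 → U8 → H8 → A7: 27+18+22+24+15 = 106
HQ → R9 → K3 → A7 → U8 → H8: 27+18+5+27+24 = 101
HQ → R9 → K3 → A7 → H8 → U8: 27+18+5+15+24 = 89
HQ → R9 → K3 → H8 → U8 → A7: 27+18+20+24+27 = 116
HQ → R9 → K3 → H8 → A7 → U8: 27+18+20+15+27 = 107
HQ → R9 → U8 → K3 → A7 → H8: 27+9+22+5+15 = 78
HQ → R9 → U8 → K3 → H8 → A7: 27+9+22+20+15 = 93
HQ → R9 → U8 → A7 → K3 → H8: 27+9+27+5+20 = 88
HQ → R9 → U8 → A7 → H8 → K3: 27+9+27+15+20 = 98
HQ → R9 → U8 → H8 → K3 → A7: 27+9+24+20+5 = 85
HQ → R9 → U8 → H8 → A7 → K3: 27+9+24+15+5 = 80
HQ → R9 → A7 → K3 → U8 → H8: 27+23+5+22+24 = 101
HQ → R9 → A7 → K3 → H8 → U8: 27+23+5+20+24 = 99
… (106 more)
HQ → A7 → K3 → R9 → U8 → H8: 21+5+18+9+24 = 77  ← best
The minimum is 77.
One shortest path: HQ → A7 → K3 → R9 → U8 → H8.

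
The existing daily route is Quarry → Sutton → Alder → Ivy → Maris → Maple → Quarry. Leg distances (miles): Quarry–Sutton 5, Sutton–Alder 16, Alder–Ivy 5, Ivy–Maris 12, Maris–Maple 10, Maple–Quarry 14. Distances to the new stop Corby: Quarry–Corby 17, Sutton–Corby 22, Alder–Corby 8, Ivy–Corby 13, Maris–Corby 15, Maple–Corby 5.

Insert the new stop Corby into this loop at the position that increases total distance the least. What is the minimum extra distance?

Insertion cost between consecutive stops i–j is d(i,Corby) + d(Corby,j) − d(i,j):
  between Quarry and Sutton: 17 + 22 − 5 = 34
  between Sutton and Alder: 22 + 8 − 16 = 14
  between Alder and Ivy: 8 + 13 − 5 = 16
  between Ivy and Maris: 13 + 15 − 12 = 16
  between Maris and Maple: 15 + 5 − 10 = 10
  between Maple and Quarry: 5 + 17 − 14 = 8
Cheapest insertion is between Maple and Quarry, adding 8.
New total = 62 + 8 = 70.

Minimum extra distance: 8 miles, inserting Corby between Maple and Quarry.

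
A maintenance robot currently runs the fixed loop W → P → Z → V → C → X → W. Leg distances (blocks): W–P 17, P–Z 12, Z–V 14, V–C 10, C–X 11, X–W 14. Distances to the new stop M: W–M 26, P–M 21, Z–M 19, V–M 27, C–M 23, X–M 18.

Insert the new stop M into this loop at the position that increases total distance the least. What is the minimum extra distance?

+28 blocks — insert M between P and Z.

Insertion cost between consecutive stops i–j is d(i,M) + d(M,j) − d(i,j):
  between W and P: 26 + 21 − 17 = 30
  between P and Z: 21 + 19 − 12 = 28
  between Z and V: 19 + 27 − 14 = 32
  between V and C: 27 + 23 − 10 = 40
  between C and X: 23 + 18 − 11 = 30
  between X and W: 18 + 26 − 14 = 30
Cheapest insertion is between P and Z, adding 28.
New total = 78 + 28 = 106.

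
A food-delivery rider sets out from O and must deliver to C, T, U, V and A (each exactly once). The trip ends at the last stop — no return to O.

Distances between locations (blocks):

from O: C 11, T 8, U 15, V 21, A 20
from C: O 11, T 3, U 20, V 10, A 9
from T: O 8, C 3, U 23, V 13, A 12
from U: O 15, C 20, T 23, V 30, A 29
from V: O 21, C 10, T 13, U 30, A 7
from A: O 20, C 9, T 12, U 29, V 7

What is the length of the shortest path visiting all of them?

Shortest open route: 57 blocks.

There are 5! = 120 possible orderings.
O - C - T - U - V - A: 11+3+23+30+7 = 74
O - C - T - U - A - V: 11+3+23+29+7 = 73
O - C - T - V - U - A: 11+3+13+30+29 = 86
O - C - T - V - A - U: 11+3+13+7+29 = 63
O - C - T - A - U - V: 11+3+12+29+30 = 85
O - C - T - A - V - U: 11+3+12+7+30 = 63
O - C - U - T - V - A: 11+20+23+13+7 = 74
O - C - U - T - A - V: 11+20+23+12+7 = 73
O - C - U - V - T - A: 11+20+30+13+12 = 86
O - C - U - V - A - T: 11+20+30+7+12 = 80
O - C - U - A - T - V: 11+20+29+12+13 = 85
O - C - U - A - V - T: 11+20+29+7+13 = 80
O - C - V - T - U - A: 11+10+13+23+29 = 86
O - C - V - T - A - U: 11+10+13+12+29 = 75
… (106 more)
O - T - C - V - A - U: 8+3+10+7+29 = 57  ← best
The minimum is 57.
One shortest path: O → T → C → V → A → U.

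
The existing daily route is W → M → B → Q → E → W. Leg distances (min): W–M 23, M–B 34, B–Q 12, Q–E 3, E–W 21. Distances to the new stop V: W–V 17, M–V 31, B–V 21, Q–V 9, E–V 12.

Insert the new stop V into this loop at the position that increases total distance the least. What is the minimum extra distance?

Minimum extra distance: 8 min, inserting V between E and W.

Insertion cost between consecutive stops i–j is d(i,V) + d(V,j) − d(i,j):
  between W and M: 17 + 31 − 23 = 25
  between M and B: 31 + 21 − 34 = 18
  between B and Q: 21 + 9 − 12 = 18
  between Q and E: 9 + 12 − 3 = 18
  between E and W: 12 + 17 − 21 = 8
Cheapest insertion is between E and W, adding 8.
New total = 93 + 8 = 101.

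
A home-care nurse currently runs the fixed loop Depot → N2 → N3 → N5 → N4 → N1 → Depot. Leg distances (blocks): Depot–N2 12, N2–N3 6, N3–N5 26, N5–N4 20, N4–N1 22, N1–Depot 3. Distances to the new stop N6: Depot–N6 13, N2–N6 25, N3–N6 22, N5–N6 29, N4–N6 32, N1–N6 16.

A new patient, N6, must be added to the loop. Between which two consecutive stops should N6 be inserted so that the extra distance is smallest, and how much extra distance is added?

Insertion cost between consecutive stops i–j is d(i,N6) + d(N6,j) − d(i,j):
  between Depot and N2: 13 + 25 − 12 = 26
  between N2 and N3: 25 + 22 − 6 = 41
  between N3 and N5: 22 + 29 − 26 = 25
  between N5 and N4: 29 + 32 − 20 = 41
  between N4 and N1: 32 + 16 − 22 = 26
  between N1 and Depot: 16 + 13 − 3 = 26
Cheapest insertion is between N3 and N5, adding 25.
New total = 89 + 25 = 114.

Adding 25 blocks by placing N6 on the N3–N5 leg.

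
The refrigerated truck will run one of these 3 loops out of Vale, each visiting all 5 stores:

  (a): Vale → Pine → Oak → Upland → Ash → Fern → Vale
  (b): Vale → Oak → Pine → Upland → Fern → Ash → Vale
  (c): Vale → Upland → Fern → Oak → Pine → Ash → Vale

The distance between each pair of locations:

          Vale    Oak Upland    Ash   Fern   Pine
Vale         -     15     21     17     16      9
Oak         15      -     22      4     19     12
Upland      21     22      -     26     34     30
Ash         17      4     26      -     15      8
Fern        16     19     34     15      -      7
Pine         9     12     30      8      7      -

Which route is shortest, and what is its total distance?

Shortest is (a), total 100.

(a): 9 + 12 + 22 + 26 + 15 + 16 = 100
(b): 15 + 12 + 30 + 34 + 15 + 17 = 123
(c): 21 + 34 + 19 + 12 + 8 + 17 = 111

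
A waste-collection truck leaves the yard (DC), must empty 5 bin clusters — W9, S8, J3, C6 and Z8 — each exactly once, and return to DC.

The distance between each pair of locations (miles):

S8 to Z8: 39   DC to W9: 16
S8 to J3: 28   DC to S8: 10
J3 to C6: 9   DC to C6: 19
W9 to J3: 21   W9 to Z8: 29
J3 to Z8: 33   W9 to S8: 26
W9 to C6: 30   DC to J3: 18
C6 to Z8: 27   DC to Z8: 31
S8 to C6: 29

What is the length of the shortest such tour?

Shortest round trip = 119 miles.

There are 60 distinct closed tours to check (reversals are equivalent).
DC→W9→S8→J3→C6→Z8→DC: 16+26+28+9+27+31 = 137
DC→W9→S8→J3→Z8→C6→DC: 16+26+28+33+27+19 = 149
DC→W9→S8→C6→J3→Z8→DC: 16+26+29+9+33+31 = 144
DC→W9→S8→C6→Z8→J3→DC: 16+26+29+27+33+18 = 149
DC→W9→S8→Z8→J3→C6→DC: 16+26+39+33+9+19 = 142
DC→W9→S8→Z8→C6→J3→DC: 16+26+39+27+9+18 = 135
DC→W9→J3→S8→C6→Z8→DC: 16+21+28+29+27+31 = 152
DC→W9→J3→S8→Z8→C6→DC: 16+21+28+39+27+19 = 150
DC→W9→J3→C6→S8→Z8→DC: 16+21+9+29+39+31 = 145
DC→W9→J3→C6→Z8→S8→DC: 16+21+9+27+39+10 = 122
DC→W9→J3→Z8→S8→C6→DC: 16+21+33+39+29+19 = 157
DC→W9→J3→Z8→C6→S8→DC: 16+21+33+27+29+10 = 136
DC→W9→C6→S8→J3→Z8→DC: 16+30+29+28+33+31 = 167
DC→W9→C6→S8→Z8→J3→DC: 16+30+29+39+33+18 = 165
… (46 more)
DC→W9→Z8→C6→J3→S8→DC: 16+29+27+9+28+10 = 119  ← best
The minimum is 119.
One optimal route: DC → W9 → Z8 → C6 → J3 → S8 → DC (or its reverse).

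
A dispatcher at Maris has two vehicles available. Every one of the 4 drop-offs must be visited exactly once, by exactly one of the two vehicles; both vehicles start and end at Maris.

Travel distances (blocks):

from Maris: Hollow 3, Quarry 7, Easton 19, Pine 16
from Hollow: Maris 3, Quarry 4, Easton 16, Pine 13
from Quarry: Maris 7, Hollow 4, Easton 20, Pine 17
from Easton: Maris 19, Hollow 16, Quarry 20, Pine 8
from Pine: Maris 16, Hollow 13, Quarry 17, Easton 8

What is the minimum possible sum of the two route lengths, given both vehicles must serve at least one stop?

Minimum combined distance: 57 blocks.

There are 2^3 − 1 = 7 ways to divide the 4 stops into two non-empty groups. For each, the best each vehicle can do is its own shortest tour through its group:
  {Hollow} + {Quarry, Easton, Pine}: 6 + 51 = 57
  {Quarry} + {Hollow, Easton, Pine}: 14 + 43 = 57
  {Hollow, Quarry} + {Easton, Pine}: 14 + 43 = 57
  {Easton} + {Hollow, Quarry, Pine}: 38 + 40 = 78
  {Hollow, Easton} + {Quarry, Pine}: 38 + 40 = 78
  {Quarry, Easton} + {Hollow, Pine}: 46 + 32 = 78
  … (7 splits in total)
Best: vehicle 1 Maris → Hollow → Maris = 6; vehicle 2 Maris → Quarry → Easton → Pine → Maris = 51; combined 57.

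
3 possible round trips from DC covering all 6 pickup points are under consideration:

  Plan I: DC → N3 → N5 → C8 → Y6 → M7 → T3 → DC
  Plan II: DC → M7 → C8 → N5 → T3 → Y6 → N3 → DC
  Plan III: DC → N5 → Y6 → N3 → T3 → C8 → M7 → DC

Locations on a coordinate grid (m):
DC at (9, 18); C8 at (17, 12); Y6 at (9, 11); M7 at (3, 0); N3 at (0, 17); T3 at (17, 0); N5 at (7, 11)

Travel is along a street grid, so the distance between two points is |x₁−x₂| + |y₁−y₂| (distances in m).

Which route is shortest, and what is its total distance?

100 m — Plan I is the shortest.

Plan I: 10 + 13 + 11 + 9 + 17 + 14 + 26 = 100
Plan II: 24 + 26 + 11 + 21 + 19 + 15 + 10 = 126
Plan III: 9 + 2 + 15 + 34 + 12 + 26 + 24 = 122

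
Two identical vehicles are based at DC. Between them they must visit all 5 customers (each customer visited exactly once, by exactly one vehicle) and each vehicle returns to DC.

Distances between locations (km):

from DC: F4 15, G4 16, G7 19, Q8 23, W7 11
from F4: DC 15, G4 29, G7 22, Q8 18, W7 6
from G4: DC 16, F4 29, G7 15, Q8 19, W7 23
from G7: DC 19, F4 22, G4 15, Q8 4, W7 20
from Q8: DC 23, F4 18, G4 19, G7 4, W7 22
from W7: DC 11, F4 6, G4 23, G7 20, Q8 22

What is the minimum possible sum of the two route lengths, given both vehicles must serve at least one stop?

There are 2^4 − 1 = 15 ways to divide the 5 stops into two non-empty groups. For each, the best each vehicle can do is its own shortest tour through its group:
  {F4} + {G4, G7, Q8, W7}: 30 + 68 = 98
  {G4} + {F4, G7, Q8, W7}: 32 + 58 = 90
  {F4, G4} + {G7, Q8, W7}: 60 + 56 = 116
  {G7} + {F4, G4, Q8, W7}: 38 + 70 = 108
  {F4, G7} + {G4, Q8, W7}: 56 + 68 = 124
  {G4, G7} + {F4, Q8, W7}: 50 + 58 = 108
  … (15 splits in total)
Best: vehicle 1 DC → G4 → DC = 32; vehicle 2 DC → G7 → Q8 → F4 → W7 → DC = 58; combined 90.

90 km — the smallest possible combined total.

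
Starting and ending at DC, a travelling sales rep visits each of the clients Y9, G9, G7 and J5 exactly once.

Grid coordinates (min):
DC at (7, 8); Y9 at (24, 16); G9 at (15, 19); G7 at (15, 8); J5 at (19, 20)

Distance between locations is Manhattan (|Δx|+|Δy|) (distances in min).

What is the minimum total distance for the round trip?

There are 12 distinct closed tours to check (reversals are equivalent).
DC-Y9-G9-G7-J5-DC: 25+12+11+16+24 = 88
DC-Y9-G9-J5-G7-DC: 25+12+5+16+8 = 66
DC-Y9-G7-G9-J5-DC: 25+17+11+5+24 = 82
DC-Y9-G7-J5-G9-DC: 25+17+16+5+19 = 82
DC-Y9-J5-G9-G7-DC: 25+9+5+11+8 = 58
DC-Y9-J5-G7-G9-DC: 25+9+16+11+19 = 80
DC-G9-Y9-G7-J5-DC: 19+12+17+16+24 = 88
DC-G9-Y9-J5-G7-DC: 19+12+9+16+8 = 64
DC-G9-G7-Y9-J5-DC: 19+11+17+9+24 = 80
DC-G9-J5-Y9-G7-DC: 19+5+9+17+8 = 58
DC-G7-Y9-G9-J5-DC: 8+17+12+5+24 = 66
DC-G7-G9-Y9-J5-DC: 8+11+12+9+24 = 64
The minimum is 58.
One optimal route: DC → Y9 → J5 → G9 → G7 → DC (or its reverse).

Shortest round trip = 58 min.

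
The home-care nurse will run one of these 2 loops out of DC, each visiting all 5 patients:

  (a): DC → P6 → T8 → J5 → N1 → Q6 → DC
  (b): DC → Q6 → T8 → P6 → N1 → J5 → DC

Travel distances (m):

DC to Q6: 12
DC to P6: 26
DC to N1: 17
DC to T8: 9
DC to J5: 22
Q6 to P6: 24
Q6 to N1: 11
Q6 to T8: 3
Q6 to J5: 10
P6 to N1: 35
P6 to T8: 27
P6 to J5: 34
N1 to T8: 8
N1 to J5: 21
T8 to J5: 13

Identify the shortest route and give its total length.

110 m — (a) is the shortest.

(a): 26 + 27 + 13 + 21 + 11 + 12 = 110
(b): 12 + 3 + 27 + 35 + 21 + 22 = 120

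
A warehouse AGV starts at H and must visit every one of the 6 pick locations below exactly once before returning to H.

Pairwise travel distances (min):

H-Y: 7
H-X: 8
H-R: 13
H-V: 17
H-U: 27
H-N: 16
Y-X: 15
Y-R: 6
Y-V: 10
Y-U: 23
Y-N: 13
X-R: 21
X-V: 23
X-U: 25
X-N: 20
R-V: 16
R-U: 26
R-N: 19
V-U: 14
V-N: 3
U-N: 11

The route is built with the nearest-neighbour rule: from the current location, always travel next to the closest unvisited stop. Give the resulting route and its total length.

From H: distances to unvisited — Y=7, X=8, R=13, N=16, V=17, U=27. Nearest is Y (7).
From Y: distances to unvisited — R=6, V=10, N=13, X=15, U=23. Nearest is R (6).
From R: distances to unvisited — V=16, N=19, X=21, U=26. Nearest is V (16).
From V: distances to unvisited — N=3, U=14, X=23. Nearest is N (3).
From N: distances to unvisited — U=11, X=20. Nearest is U (11).
From U: distances to unvisited — X=25. Nearest is X (25).
Return X→H: 8.
Total = 7 + 6 + 16 + 3 + 11 + 25 + 8 = 76.

76 min along H → Y → R → V → N → U → X → H.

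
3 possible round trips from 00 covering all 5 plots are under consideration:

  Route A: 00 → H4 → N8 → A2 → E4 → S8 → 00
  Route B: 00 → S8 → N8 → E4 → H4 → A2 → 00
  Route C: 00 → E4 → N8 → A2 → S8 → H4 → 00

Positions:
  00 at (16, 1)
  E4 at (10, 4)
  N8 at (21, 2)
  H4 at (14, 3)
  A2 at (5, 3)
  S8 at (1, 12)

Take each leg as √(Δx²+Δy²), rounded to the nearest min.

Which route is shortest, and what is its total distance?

Shortest is Route A, total 62 min.

Route A: 3 + 7 + 16 + 5 + 12 + 19 = 62
Route B: 19 + 22 + 11 + 4 + 9 + 11 = 76
Route C: 7 + 11 + 16 + 10 + 16 + 3 = 63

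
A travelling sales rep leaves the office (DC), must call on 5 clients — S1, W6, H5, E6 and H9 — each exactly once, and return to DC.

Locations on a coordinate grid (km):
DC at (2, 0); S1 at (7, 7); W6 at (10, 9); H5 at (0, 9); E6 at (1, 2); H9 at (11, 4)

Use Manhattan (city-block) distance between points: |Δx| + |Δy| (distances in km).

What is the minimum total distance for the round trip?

44 km — the shortest possible round trip.

There are 60 distinct closed tours to check (reversals are equivalent).
DC-S1-W6-H5-E6-H9-DC: 12+5+10+8+12+13 = 60
DC-S1-W6-H5-H9-E6-DC: 12+5+10+16+12+3 = 58
DC-S1-W6-E6-H5-H9-DC: 12+5+16+8+16+13 = 70
DC-S1-W6-E6-H9-H5-DC: 12+5+16+12+16+11 = 72
DC-S1-W6-H9-H5-E6-DC: 12+5+6+16+8+3 = 50
DC-S1-W6-H9-E6-H5-DC: 12+5+6+12+8+11 = 54
DC-S1-H5-W6-E6-H9-DC: 12+9+10+16+12+13 = 72
DC-S1-H5-W6-H9-E6-DC: 12+9+10+6+12+3 = 52
DC-S1-H5-E6-W6-H9-DC: 12+9+8+16+6+13 = 64
DC-S1-H5-E6-H9-W6-DC: 12+9+8+12+6+17 = 64
DC-S1-H5-H9-W6-E6-DC: 12+9+16+6+16+3 = 62
DC-S1-H5-H9-E6-W6-DC: 12+9+16+12+16+17 = 82
DC-S1-E6-W6-H5-H9-DC: 12+11+16+10+16+13 = 78
DC-S1-E6-W6-H9-H5-DC: 12+11+16+6+16+11 = 72
… (46 more)
DC-E6-H5-S1-W6-H9-DC: 3+8+9+5+6+13 = 44  ← best
The minimum is 44.
One optimal route: DC → E6 → H5 → S1 → W6 → H9 → DC (or its reverse).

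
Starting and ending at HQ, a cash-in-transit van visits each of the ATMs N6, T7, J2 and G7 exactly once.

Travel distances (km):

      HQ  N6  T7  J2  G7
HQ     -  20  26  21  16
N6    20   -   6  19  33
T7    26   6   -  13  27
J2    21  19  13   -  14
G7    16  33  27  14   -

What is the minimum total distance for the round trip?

Shortest round trip = 69 km.

With 4 stops there are 4!/2 = 12 distinct round trips (a route and its reverse cost the same).
HQ - N6 - T7 - J2 - G7 - HQ: 20+6+13+14+16 = 69
HQ - N6 - T7 - G7 - J2 - HQ: 20+6+27+14+21 = 88
HQ - N6 - J2 - T7 - G7 - HQ: 20+19+13+27+16 = 95
HQ - N6 - J2 - G7 - T7 - HQ: 20+19+14+27+26 = 106
HQ - N6 - G7 - T7 - J2 - HQ: 20+33+27+13+21 = 114
HQ - N6 - G7 - J2 - T7 - HQ: 20+33+14+13+26 = 106
HQ - T7 - N6 - J2 - G7 - HQ: 26+6+19+14+16 = 81
HQ - T7 - N6 - G7 - J2 - HQ: 26+6+33+14+21 = 100
HQ - T7 - J2 - N6 - G7 - HQ: 26+13+19+33+16 = 107
HQ - T7 - G7 - N6 - J2 - HQ: 26+27+33+19+21 = 126
HQ - J2 - N6 - T7 - G7 - HQ: 21+19+6+27+16 = 89
HQ - J2 - T7 - N6 - G7 - HQ: 21+13+6+33+16 = 89
The minimum is 69.
One optimal route: HQ → N6 → T7 → J2 → G7 → HQ (or its reverse).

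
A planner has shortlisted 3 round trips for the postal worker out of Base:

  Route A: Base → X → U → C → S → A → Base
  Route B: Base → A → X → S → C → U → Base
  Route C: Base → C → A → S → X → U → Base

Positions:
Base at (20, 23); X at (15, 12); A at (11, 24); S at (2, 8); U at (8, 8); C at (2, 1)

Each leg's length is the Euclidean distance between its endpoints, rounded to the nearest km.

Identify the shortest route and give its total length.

Route A: 12 + 8 + 9 + 7 + 18 + 9 = 63
Route B: 9 + 13 + 14 + 7 + 9 + 19 = 71
Route C: 28 + 25 + 18 + 14 + 8 + 19 = 112

63 km — Route A is the shortest.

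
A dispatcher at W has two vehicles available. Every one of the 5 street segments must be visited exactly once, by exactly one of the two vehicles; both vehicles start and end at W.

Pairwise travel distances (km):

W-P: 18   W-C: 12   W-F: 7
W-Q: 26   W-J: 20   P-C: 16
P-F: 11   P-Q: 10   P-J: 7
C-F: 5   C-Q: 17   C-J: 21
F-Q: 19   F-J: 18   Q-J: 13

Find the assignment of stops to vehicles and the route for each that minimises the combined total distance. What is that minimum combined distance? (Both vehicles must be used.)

80 km — the smallest possible combined total.

Try each way of splitting the stops between the two vehicles (each non-empty) and, for each split, find the best tour for each vehicle:
  {P} + {C, F, Q, J}: 36 + 62 = 98
  {C} + {P, F, Q, J}: 24 + 61 = 85
  {P, C} + {F, Q, J}: 46 + 59 = 105
  {F} + {P, C, Q, J}: 14 + 66 = 80
  {P, F} + {C, Q, J}: 36 + 62 = 98
  {C, F} + {P, Q, J}: 24 + 61 = 85
  … (15 splits in total)
Best: vehicle 1 W → F → W = 14; vehicle 2 W → C → Q → P → J → W = 66; combined 80.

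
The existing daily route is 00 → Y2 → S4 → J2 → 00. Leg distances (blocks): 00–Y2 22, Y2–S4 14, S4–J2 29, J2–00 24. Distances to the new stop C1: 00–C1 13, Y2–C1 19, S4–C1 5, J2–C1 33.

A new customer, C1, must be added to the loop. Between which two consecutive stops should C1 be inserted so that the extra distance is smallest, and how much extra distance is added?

Insertion cost between consecutive stops i–j is d(i,C1) + d(C1,j) − d(i,j):
  between 00 and Y2: 13 + 19 − 22 = 10
  between Y2 and S4: 19 + 5 − 14 = 10
  between S4 and J2: 5 + 33 − 29 = 9
  between J2 and 00: 33 + 13 − 24 = 22
Cheapest insertion is between S4 and J2, adding 9.
New total = 89 + 9 = 98.

Minimum extra distance: 9 blocks, inserting C1 between S4 and J2.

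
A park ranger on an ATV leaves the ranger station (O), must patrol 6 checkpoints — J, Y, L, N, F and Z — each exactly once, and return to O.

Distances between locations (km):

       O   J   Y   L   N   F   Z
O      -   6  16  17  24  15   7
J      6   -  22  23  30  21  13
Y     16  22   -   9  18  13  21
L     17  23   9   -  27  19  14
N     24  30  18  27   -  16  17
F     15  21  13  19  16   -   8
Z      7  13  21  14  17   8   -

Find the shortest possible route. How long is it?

Shortest round trip = 87 km.

There are 360 distinct closed tours to check (reversals are equivalent).
O → J → Y → L → N → F → Z → O: 6+22+9+27+16+8+7 = 95
O → J → Y → L → N → Z → F → O: 6+22+9+27+17+8+15 = 104
O → J → Y → L → F → N → Z → O: 6+22+9+19+16+17+7 = 96
O → J → Y → L → F → Z → N → O: 6+22+9+19+8+17+24 = 105
O → J → Y → L → Z → N → F → O: 6+22+9+14+17+16+15 = 99
O → J → Y → L → Z → F → N → O: 6+22+9+14+8+16+24 = 99
O → J → Y → N → L → F → Z → O: 6+22+18+27+19+8+7 = 107
O → J → Y → N → L → Z → F → O: 6+22+18+27+14+8+15 = 110
… (352 more)
O → J → L → Y → N → F → Z → O: 6+23+9+18+16+8+7 = 87  ← best
The minimum is 87.
One optimal route: O → J → L → Y → N → F → Z → O (or its reverse).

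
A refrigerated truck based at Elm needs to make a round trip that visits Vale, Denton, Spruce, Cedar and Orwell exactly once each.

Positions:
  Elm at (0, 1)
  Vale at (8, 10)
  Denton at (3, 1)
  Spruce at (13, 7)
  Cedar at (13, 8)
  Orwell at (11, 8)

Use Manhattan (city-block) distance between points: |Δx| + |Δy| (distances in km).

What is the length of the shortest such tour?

With 5 stops there are 5!/2 = 60 distinct round trips (a route and its reverse cost the same).
Elm→Vale→Denton→Spruce→Cedar→Orwell→Elm: 17+14+16+1+2+18 = 68
Elm→Vale→Denton→Spruce→Orwell→Cedar→Elm: 17+14+16+3+2+20 = 72
Elm→Vale→Denton→Cedar→Spruce→Orwell→Elm: 17+14+17+1+3+18 = 70
Elm→Vale→Denton→Cedar→Orwell→Spruce→Elm: 17+14+17+2+3+19 = 72
Elm→Vale→Denton→Orwell→Spruce→Cedar→Elm: 17+14+15+3+1+20 = 70
Elm→Vale→Denton→Orwell→Cedar→Spruce→Elm: 17+14+15+2+1+19 = 68
Elm→Vale→Spruce→Denton→Cedar→Orwell→Elm: 17+8+16+17+2+18 = 78
Elm→Vale→Spruce→Denton→Orwell→Cedar→Elm: 17+8+16+15+2+20 = 78
Elm→Vale→Spruce→Cedar→Denton→Orwell→Elm: 17+8+1+17+15+18 = 76
Elm→Vale→Spruce→Cedar→Orwell→Denton→Elm: 17+8+1+2+15+3 = 46
Elm→Vale→Spruce→Orwell→Denton→Cedar→Elm: 17+8+3+15+17+20 = 80
Elm→Vale→Spruce→Orwell→Cedar→Denton→Elm: 17+8+3+2+17+3 = 50
Elm→Vale→Cedar→Denton→Spruce→Orwell→Elm: 17+7+17+16+3+18 = 78
Elm→Vale→Cedar→Denton→Orwell→Spruce→Elm: 17+7+17+15+3+19 = 78
… (46 more)
Elm→Vale→Orwell→Cedar→Spruce→Denton→Elm: 17+5+2+1+16+3 = 44  ← best
The minimum is 44.
One optimal route: Elm → Vale → Orwell → Cedar → Spruce → Denton → Elm (or its reverse).

44 km — the shortest possible round trip.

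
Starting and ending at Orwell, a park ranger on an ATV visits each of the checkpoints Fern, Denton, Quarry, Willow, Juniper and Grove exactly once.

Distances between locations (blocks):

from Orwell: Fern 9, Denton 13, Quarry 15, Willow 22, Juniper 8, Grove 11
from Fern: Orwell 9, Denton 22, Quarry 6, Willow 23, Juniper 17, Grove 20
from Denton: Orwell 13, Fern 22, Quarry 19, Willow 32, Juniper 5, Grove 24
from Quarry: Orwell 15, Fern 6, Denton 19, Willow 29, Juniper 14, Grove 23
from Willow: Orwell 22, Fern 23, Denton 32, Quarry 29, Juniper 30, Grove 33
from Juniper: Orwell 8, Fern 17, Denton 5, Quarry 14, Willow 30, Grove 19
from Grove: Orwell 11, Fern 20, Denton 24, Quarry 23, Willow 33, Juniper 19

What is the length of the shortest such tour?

Orwell→Fern→Denton→Quarry→Willow→Juniper→Grove→Orwell: 9+22+19+29+30+19+11 = 139
Orwell→Fern→Denton→Quarry→Willow→Grove→Juniper→Orwell: 9+22+19+29+33+19+8 = 139
Orwell→Fern→Denton→Quarry→Juniper→Willow→Grove→Orwell: 9+22+19+14+30+33+11 = 138
Orwell→Fern→Denton→Quarry→Juniper→Grove→Willow→Orwell: 9+22+19+14+19+33+22 = 138
Orwell→Fern→Denton→Quarry→Grove→Willow→Juniper→Orwell: 9+22+19+23+33+30+8 = 144
Orwell→Fern→Denton→Quarry→Grove→Juniper→Willow→Orwell: 9+22+19+23+19+30+22 = 144
Orwell→Fern→Denton→Willow→Quarry→Juniper→Grove→Orwell: 9+22+32+29+14+19+11 = 136
Orwell→Fern→Denton→Willow→Quarry→Grove→Juniper→Orwell: 9+22+32+29+23+19+8 = 142
… (352 more)
Orwell→Denton→Juniper→Quarry→Fern→Willow→Grove→Orwell: 13+5+14+6+23+33+11 = 105  ← best
The minimum is 105.
One optimal route: Orwell → Denton → Juniper → Quarry → Fern → Willow → Grove → Orwell (or its reverse).

Minimum total distance: 105 blocks.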